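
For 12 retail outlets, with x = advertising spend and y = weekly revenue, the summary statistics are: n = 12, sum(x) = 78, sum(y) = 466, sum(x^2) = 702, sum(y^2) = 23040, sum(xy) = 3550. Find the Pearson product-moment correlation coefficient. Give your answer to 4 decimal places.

Numerator: nΣxy − (Σx)(Σy) = 12·3550 − (78)(466) = 6252
Denominator: √[(nΣx²−(Σx)²)(nΣy²−(Σy)²)]
  nΣx²−(Σx)² = 12·702 − 6084 = 2340;  nΣy²−(Σy)² = 12·23040 − 217156 = 59324
  √(2340·59324) = √138818160 = 11782.1119
r = 6252 / 11782.1119 = 0.5306

0.5306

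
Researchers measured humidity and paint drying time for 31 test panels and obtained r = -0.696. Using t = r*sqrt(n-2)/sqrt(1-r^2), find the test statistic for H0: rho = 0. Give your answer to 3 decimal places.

-5.220

t = r·√(n−2) / √(1−r²) with r = -0.696, n = 31
  = -0.696·√29 / √(1 − 0.484416)
  = -0.696·5.385165 / 0.718042
  = -3.748075 / 0.718042 = -5.220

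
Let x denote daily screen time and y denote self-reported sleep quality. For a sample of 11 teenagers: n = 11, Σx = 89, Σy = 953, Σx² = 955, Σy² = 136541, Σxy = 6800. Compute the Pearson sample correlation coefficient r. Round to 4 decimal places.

S_xy = nΣxy − ΣxΣy = 11·6800 − 89·953 = 74800 − 84817 = -10017
S_xx = nΣx² − (Σx)² = 11·955 − 89² = 10505 − 7921 = 2584
S_yy = nΣy² − (Σy)² = 11·136541 − 953² = 1501951 − 908209 = 593742
r = S_xy / √(S_xx·S_yy) = -10017 / √(2584·593742) = -10017 / √1534229328 = -10017 / 39169.2396 = -0.2557

-0.2557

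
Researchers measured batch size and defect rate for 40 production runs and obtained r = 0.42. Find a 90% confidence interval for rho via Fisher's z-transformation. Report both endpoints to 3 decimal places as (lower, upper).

z_r = atanh(0.42) = 0.447692;  SE = 1/√(n−3) = 1/√37 = 0.164399
z-limits: 0.447692 ± 1.645·0.164399 = 0.447692 ± 0.270436 = [0.177256, 0.718128]
ρ-limits: (tanh 0.177256, tanh 0.718128) = (0.175, 0.616)

(0.175, 0.616)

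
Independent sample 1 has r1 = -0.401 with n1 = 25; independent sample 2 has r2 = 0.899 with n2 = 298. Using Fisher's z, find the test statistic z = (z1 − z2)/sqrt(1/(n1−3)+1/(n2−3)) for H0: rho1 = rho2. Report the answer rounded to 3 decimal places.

-8.560

Fisher z-transforms: z1 = atanh(-0.401) = -0.424840, z2 = atanh(0.899) = 1.466981; difference d = -1.891821
Var(d) = 1/22 + 1/295 = 0.0454545 + 0.0033898 = 0.0488443
z = d/√Var(d) = -1.891821 / √0.0488443 = -1.891821 / 0.221007 = -8.560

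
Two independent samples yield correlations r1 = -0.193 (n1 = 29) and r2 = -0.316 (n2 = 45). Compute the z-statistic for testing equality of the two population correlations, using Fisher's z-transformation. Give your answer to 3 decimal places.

0.528

z1 = atanh(-0.193) = -0.195451,  z2 = atanh(-0.316) = -0.327197
SE = √(1/(n1−3) + 1/(n2−3)) = √(1/26 + 1/42) = √(0.0384615 + 0.0238095) = √0.0622710 = 0.249542
z = (z1 − z2)/SE = (-0.195451 − (-0.327197)) / 0.249542 = 0.131746 / 0.249542 = 0.528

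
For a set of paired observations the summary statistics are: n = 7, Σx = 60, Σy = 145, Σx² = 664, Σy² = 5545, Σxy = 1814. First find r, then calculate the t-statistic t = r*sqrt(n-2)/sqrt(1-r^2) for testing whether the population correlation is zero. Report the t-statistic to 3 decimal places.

Numerator: nΣxy − (Σx)(Σy) = 7·1814 − (60)(145) = 3998
Denominator: √[(nΣx²−(Σx)²)(nΣy²−(Σy)²)]
  nΣx²−(Σx)² = 7·664 − 3600 = 1048;  nΣy²−(Σy)² = 7·5545 − 21025 = 17790
  √(1048·17790) = √18643920 = 4317.8606
r = 3998 / 4317.8606 = 0.9259
t = r·√(n−2)/√(1−r²) = 0.9259·√5 / √(1−0.857291) = 2.070375 / 0.377768 = 5.481

5.481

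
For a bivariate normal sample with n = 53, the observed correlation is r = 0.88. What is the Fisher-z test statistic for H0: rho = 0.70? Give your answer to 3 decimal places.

3.595

z_r = atanh(0.88) = 1.375768,  z_0 = atanh(0.70) = 0.867301
SE = 1/√(n−3) = 1/√50 = 0.141421
z = (z_r − z_0)/SE = (1.375768 − 0.867301) / 0.141421 = 0.508467 / 0.141421 = 3.595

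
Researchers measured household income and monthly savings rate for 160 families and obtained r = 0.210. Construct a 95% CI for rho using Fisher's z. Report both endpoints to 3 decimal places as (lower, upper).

Fisher z: z_r = atanh(r) = ½·ln((1+0.210)/(1−0.210)) = 0.213171
SE(z) = 1/√(n−3) = 1/√157 = 0.079809
95% ⇒ z* = 1.960; margin = 1.960·0.079809 = 0.156426
CI on z-scale: (0.056745, 0.369597)
Back-transform: tanh(0.056745) = 0.056684, tanh(0.369597) = 0.353639

(0.057, 0.354)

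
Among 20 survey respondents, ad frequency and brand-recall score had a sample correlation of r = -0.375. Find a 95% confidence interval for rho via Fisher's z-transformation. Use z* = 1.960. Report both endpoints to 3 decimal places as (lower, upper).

(-0.701, 0.081)

z_r = atanh(-0.375) = -0.394229;  SE = 1/√(n−3) = 1/√17 = 0.242536
z-limits: -0.394229 ± 1.960·0.242536 = -0.394229 ± 0.475371 = [-0.869600, 0.081142]
ρ-limits: (tanh -0.869600, tanh 0.081142) = (-0.701, 0.081)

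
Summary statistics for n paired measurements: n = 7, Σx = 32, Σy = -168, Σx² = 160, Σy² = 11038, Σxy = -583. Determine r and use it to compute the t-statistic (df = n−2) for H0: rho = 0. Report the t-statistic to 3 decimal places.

1.663

Numerator: nΣxy − (Σx)(Σy) = 7·(-583) − (32)(-168) = 1295
Denominator: √[(nΣx²−(Σx)²)(nΣy²−(Σy)²)]
  nΣx²−(Σx)² = 7·160 − 1024 = 96;  nΣy²−(Σy)² = 7·11038 − 28224 = 49042
  √(96·49042) = √4708032 = 2169.8000
r = 1295 / 2169.8000 = 0.5968
t = r·√(n−2)/√(1−r²) = 0.5968·√5 / √(1−0.356170) = 1.334485 / 0.802390 = 1.663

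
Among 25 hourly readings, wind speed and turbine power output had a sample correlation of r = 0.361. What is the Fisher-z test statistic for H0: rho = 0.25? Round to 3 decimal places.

0.575

Fisher z: atanh(0.361) = 0.378035, atanh(0.25) = 0.255413
z = (z_r − z_0)·√(n−3) = (0.378035 − 0.255413)·√22 = 0.122622 · 4.690416 = 0.575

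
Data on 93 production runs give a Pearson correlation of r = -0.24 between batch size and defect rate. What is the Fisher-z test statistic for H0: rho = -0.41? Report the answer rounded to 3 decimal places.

1.810

Fisher z: atanh(-0.24) = -0.244774, atanh(-0.41) = -0.435611
z = (z_r − z_0)·√(n−3) = (-0.244774 − (-0.435611))·√90 = 0.190837 · 9.486833 = 1.810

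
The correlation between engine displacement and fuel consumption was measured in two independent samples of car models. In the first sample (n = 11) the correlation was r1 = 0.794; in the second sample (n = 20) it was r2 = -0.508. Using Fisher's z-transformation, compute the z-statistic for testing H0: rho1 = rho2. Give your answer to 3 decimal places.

z1 = atanh(0.794) = 1.082163,  z2 = atanh(-0.508) = -0.560030
SE = √(1/(n1−3) + 1/(n2−3)) = √(1/8 + 1/17) = √(0.1250000 + 0.0588235) = √0.1838235 = 0.428746
z = (z1 − z2)/SE = (1.082163 − (-0.560030)) / 0.428746 = 1.642193 / 0.428746 = 3.830

3.830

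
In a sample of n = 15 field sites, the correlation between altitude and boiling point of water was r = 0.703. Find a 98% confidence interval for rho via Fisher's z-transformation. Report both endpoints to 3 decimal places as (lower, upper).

(0.199, 0.913)

z_r = atanh(0.703) = 0.873207;  SE = 1/√(n−3) = 1/√12 = 0.288675
z-limits: 0.873207 ± 2.326·0.288675 = 0.873207 ± 0.671458 = [0.201749, 1.544665]
ρ-limits: (tanh 0.201749, tanh 1.544665) = (0.199, 0.913)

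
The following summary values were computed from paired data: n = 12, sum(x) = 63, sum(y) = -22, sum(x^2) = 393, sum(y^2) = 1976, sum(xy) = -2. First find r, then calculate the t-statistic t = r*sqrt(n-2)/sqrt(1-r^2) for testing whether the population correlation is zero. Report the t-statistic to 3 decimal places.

1.094

Numerator: nΣxy − (Σx)(Σy) = 12·(-2) − (63)(-22) = 1362
Denominator: √[(nΣx²−(Σx)²)(nΣy²−(Σy)²)]
  nΣx²−(Σx)² = 12·393 − 3969 = 747;  nΣy²−(Σy)² = 12·1976 − 484 = 23228
  √(747·23228) = √17351316 = 4165.4911
r = 1362 / 4165.4911 = 0.3270
t = r·√(n−2)/√(1−r²) = 0.3270·√10 / √(1−0.106929) = 1.034065 / 0.945024 = 1.094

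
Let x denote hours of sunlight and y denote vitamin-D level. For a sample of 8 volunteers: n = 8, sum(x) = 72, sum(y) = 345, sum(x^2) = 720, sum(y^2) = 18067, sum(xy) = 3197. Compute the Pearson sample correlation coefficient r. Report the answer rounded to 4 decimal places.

Numerator: nΣxy − (Σx)(Σy) = 8·3197 − (72)(345) = 736
Denominator: √[(nΣx²−(Σx)²)(nΣy²−(Σy)²)]
  nΣx²−(Σx)² = 8·720 − 5184 = 576;  nΣy²−(Σy)² = 8·18067 − 119025 = 25511
  √(576·25511) = √14694336 = 3833.3192
r = 736 / 3833.3192 = 0.1920

0.1920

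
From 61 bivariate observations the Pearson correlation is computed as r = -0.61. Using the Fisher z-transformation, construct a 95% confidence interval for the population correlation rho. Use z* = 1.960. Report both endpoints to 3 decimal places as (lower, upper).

(-0.747, -0.423)

Fisher z: z_r = atanh(r) = ½·ln((1+(-0.61))/(1−(-0.61))) = -0.708921
SE(z) = 1/√(n−3) = 1/√58 = 0.131306
95% ⇒ z* = 1.960; margin = 1.960·0.131306 = 0.257360
CI on z-scale: (-0.966281, -0.451561)
Back-transform: tanh(-0.966281) = -0.747065, tanh(-0.451561) = -0.423181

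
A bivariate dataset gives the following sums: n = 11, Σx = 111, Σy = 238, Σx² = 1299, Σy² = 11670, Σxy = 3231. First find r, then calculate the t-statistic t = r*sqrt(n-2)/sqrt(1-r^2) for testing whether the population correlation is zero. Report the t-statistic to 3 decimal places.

S_xy = nΣxy − ΣxΣy = 11·3231 − 111·238 = 35541 − 26418 = 9123
S_xx = nΣx² − (Σx)² = 11·1299 − 111² = 14289 − 12321 = 1968
S_yy = nΣy² − (Σy)² = 11·11670 − 238² = 128370 − 56644 = 71726
r = S_xy / √(S_xx·S_yy) = 9123 / √(1968·71726) = 9123 / √141156768 = 9123 / 11880.9414 = 0.7679
t = r·√(n−2)/√(1−r²) = 0.7679·√9 / √(1−0.589670) = 2.303700 / 0.640570 = 3.596

3.596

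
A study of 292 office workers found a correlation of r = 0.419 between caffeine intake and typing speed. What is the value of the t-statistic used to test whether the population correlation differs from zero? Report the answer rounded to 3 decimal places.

t = r·√(n−2) / √(1−r²) with r = 0.419, n = 292
  = 0.419·√290 / √(1 − 0.175561)
  = 0.419·17.029386 / 0.907986
  = 7.135313 / 0.907986 = 7.858

7.858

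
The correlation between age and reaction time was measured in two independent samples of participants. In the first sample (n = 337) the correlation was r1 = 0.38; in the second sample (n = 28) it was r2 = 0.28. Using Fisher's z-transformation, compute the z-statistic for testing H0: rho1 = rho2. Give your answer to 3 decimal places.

Fisher z-transforms: z1 = atanh(0.38) = 0.400060, z2 = atanh(0.28) = 0.287682; difference d = 0.112378
Var(d) = 1/334 + 1/25 = 0.0029940 + 0.0400000 = 0.0429940
z = d/√Var(d) = 0.112378 / √0.0429940 = 0.112378 / 0.207350 = 0.542

0.542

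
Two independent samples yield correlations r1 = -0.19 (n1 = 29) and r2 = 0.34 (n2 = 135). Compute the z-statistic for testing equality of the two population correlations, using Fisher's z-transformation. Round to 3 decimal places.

-2.547

Fisher z-transforms: z1 = atanh(-0.19) = -0.192337, z2 = atanh(0.34) = 0.354093; difference d = -0.546430
Var(d) = 1/26 + 1/132 = 0.0384615 + 0.0075758 = 0.0460373
z = d/√Var(d) = -0.546430 / √0.0460373 = -0.546430 / 0.214563 = -2.547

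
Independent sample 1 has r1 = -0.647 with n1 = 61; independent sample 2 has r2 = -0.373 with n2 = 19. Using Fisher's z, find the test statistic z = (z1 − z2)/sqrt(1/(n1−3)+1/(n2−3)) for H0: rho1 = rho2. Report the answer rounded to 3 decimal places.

z1 = atanh(-0.647) = -0.770121,  z2 = atanh(-0.373) = -0.391903
SE = √(1/(n1−3) + 1/(n2−3)) = √(1/58 + 1/16) = √(0.0172414 + 0.0625000) = √0.0797414 = 0.282385
z = (z1 − z2)/SE = (-0.770121 − (-0.391903)) / 0.282385 = -0.378218 / 0.282385 = -1.339

-1.339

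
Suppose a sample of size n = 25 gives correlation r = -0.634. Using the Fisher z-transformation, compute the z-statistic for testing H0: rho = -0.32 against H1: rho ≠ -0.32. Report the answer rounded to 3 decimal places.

-1.953

z_r = atanh(-0.634) = -0.748076,  z_0 = atanh(-0.32) = -0.331647
SE = 1/√(n−3) = 1/√22 = 0.213201
z = (z_r − z_0)/SE = (-0.748076 − (-0.331647)) / 0.213201 = -0.416429 / 0.213201 = -1.953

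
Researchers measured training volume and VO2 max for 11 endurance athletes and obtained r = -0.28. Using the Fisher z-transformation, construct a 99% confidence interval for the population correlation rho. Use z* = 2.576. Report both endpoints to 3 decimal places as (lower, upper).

(-0.833, 0.553)

Fisher z: z_r = atanh(r) = ½·ln((1+(-0.28))/(1−(-0.28))) = -0.287682
SE(z) = 1/√(n−3) = 1/√8 = 0.353553
99% ⇒ z* = 2.576; margin = 2.576·0.353553 = 0.910753
CI on z-scale: (-1.198435, 0.623071)
Back-transform: tanh(-1.198435) = -0.833177, tanh(0.623071) = 0.553263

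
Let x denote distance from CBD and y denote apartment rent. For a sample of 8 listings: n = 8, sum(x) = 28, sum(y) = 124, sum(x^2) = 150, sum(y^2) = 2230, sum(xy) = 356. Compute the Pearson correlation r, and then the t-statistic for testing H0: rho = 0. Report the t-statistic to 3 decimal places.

S_xy = nΣxy − ΣxΣy = 8·356 − 28·124 = 2848 − 3472 = -624
S_xx = nΣx² − (Σx)² = 8·150 − 28² = 1200 − 784 = 416
S_yy = nΣy² − (Σy)² = 8·2230 − 124² = 17840 − 15376 = 2464
r = S_xy / √(S_xx·S_yy) = -624 / √(416·2464) = -624 / √1025024 = -624 / 1012.4347 = -0.6163
t = r·√(n−2)/√(1−r²) = -0.6163·√6 / √(1−0.379826) = -1.509621 / 0.787511 = -1.917

-1.917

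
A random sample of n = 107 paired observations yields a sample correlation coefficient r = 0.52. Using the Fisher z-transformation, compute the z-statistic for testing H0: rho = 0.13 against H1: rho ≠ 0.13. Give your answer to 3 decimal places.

z_r = atanh(0.52) = 0.576340,  z_0 = atanh(0.13) = 0.130740
SE = 1/√(n−3) = 1/√104 = 0.098058
z = (z_r − z_0)/SE = (0.576340 − 0.130740) / 0.098058 = 0.445600 / 0.098058 = 4.544

4.544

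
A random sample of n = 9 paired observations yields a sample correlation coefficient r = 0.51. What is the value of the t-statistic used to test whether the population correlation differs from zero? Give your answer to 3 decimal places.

t = r·√(n−2) / √(1−r²) with r = 0.51, n = 9
  = 0.51·√7 / √(1 − 0.2601)
  = 0.51·2.645751 / 0.860174
  = 1.349333 / 0.860174 = 1.569

1.569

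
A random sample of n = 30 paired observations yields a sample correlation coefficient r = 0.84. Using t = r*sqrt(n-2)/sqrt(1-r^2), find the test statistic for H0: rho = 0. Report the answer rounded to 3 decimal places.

1 − r² = 1 − 0.7056 = 0.2944;  √(1−r²) = 0.542586
√(n−2) = √28 = 5.291503
t = r·√(n−2)/√(1−r²) = 0.84 · 5.291503 / 0.542586 = 8.192

8.192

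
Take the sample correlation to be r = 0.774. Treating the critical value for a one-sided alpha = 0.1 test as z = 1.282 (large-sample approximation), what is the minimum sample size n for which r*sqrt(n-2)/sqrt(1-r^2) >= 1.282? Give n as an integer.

4

Need r·√(n−2)/√(1−r²) ≥ 1.282
√(n−2) ≥ 1.282·√(1−0.599076) / 0.774 = 1.282·0.633186 / 0.774 = 1.0488
n−2 ≥ 1.1000  ⇒  n ≥ 3.1000
Smallest integer n = 4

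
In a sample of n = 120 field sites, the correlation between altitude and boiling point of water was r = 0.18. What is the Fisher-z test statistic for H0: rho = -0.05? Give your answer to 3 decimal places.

Fisher z: atanh(0.18) = 0.181983, atanh(-0.05) = -0.050042
z = (z_r − z_0)·√(n−3) = (0.181983 − (-0.050042))·√117 = 0.232025 · 10.816654 = 2.510

2.510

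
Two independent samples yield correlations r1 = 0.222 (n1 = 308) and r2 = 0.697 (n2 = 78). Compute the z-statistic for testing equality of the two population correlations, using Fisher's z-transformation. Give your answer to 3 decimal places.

-4.932

z1 = atanh(0.222) = 0.225759,  z2 = atanh(0.697) = 0.861442
SE = √(1/(n1−3) + 1/(n2−3)) = √(1/305 + 1/75) = √(0.0032787 + 0.0133333) = √0.0166120 = 0.128888
z = (z1 − z2)/SE = (0.225759 − 0.861442) / 0.128888 = -0.635683 / 0.128888 = -4.932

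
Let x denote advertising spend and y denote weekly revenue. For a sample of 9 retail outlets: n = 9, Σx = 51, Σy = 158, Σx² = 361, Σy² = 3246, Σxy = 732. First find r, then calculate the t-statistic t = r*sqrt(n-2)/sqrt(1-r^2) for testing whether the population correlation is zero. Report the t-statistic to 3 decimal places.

-5.050

Numerator: nΣxy − (Σx)(Σy) = 9·732 − (51)(158) = -1470
Denominator: √[(nΣx²−(Σx)²)(nΣy²−(Σy)²)]
  nΣx²−(Σx)² = 9·361 − 2601 = 648;  nΣy²−(Σy)² = 9·3246 − 24964 = 4250
  √(648·4250) = √2754000 = 1659.5180
r = -1470 / 1659.5180 = -0.8858
t = r·√(n−2)/√(1−r²) = -0.8858·√7 / √(1−0.784642) = -2.343607 / 0.464067 = -5.050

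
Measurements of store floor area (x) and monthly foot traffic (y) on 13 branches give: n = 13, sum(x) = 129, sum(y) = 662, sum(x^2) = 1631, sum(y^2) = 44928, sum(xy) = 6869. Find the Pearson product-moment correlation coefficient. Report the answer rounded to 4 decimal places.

S_xy = nΣxy − ΣxΣy = 13·6869 − 129·662 = 89297 − 85398 = 3899
S_xx = nΣx² − (Σx)² = 13·1631 − 129² = 21203 − 16641 = 4562
S_yy = nΣy² − (Σy)² = 13·44928 − 662² = 584064 − 438244 = 145820
r = S_xy / √(S_xx·S_yy) = 3899 / √(4562·145820) = 3899 / √665230840 = 3899 / 25792.0693 = 0.1512

0.1512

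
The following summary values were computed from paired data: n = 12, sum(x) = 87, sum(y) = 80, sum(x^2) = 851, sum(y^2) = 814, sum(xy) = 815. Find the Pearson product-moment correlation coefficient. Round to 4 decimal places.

0.9452

S_xy = nΣxy − ΣxΣy = 12·815 − 87·80 = 9780 − 6960 = 2820
S_xx = nΣx² − (Σx)² = 12·851 − 87² = 10212 − 7569 = 2643
S_yy = nΣy² − (Σy)² = 12·814 − 80² = 9768 − 6400 = 3368
r = S_xy / √(S_xx·S_yy) = 2820 / √(2643·3368) = 2820 / √8901624 = 2820 / 2983.5589 = 0.9452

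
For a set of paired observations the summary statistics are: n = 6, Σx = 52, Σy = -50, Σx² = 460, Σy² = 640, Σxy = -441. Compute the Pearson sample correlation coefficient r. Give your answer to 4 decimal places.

-0.1679

S_xy = nΣxy − ΣxΣy = 6·(-441) − 52·(-50) = -2646 − (-2600) = -46
S_xx = nΣx² − (Σx)² = 6·460 − 52² = 2760 − 2704 = 56
S_yy = nΣy² − (Σy)² = 6·640 − (-50)² = 3840 − 2500 = 1340
r = S_xy / √(S_xx·S_yy) = -46 / √(56·1340) = -46 / √75040 = -46 / 273.9343 = -0.1679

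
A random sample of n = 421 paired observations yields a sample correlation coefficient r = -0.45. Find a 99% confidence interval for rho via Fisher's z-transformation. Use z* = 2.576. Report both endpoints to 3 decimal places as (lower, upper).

(-0.545, -0.344)

Fisher z: z_r = atanh(r) = ½·ln((1+(-0.45))/(1−(-0.45))) = -0.484700
SE(z) = 1/√(n−3) = 1/√418 = 0.048912
99% ⇒ z* = 2.576; margin = 2.576·0.048912 = 0.125997
CI on z-scale: (-0.610697, -0.358703)
Back-transform: tanh(-0.610697) = -0.544618, tanh(-0.358703) = -0.344071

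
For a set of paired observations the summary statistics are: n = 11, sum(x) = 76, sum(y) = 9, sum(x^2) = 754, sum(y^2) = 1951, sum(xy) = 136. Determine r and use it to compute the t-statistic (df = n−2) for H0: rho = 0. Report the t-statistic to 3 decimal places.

S_xy = nΣxy − ΣxΣy = 11·136 − 76·9 = 1496 − 684 = 812
S_xx = nΣx² − (Σx)² = 11·754 − 76² = 8294 − 5776 = 2518
S_yy = nΣy² − (Σy)² = 11·1951 − 9² = 21461 − 81 = 21380
r = S_xy / √(S_xx·S_yy) = 812 / √(2518·21380) = 812 / √53834840 = 812 / 7337.2229 = 0.1107
t = r·√(n−2)/√(1−r²) = 0.1107·√9 / √(1−0.012254) = 0.332100 / 0.993854 = 0.334

0.334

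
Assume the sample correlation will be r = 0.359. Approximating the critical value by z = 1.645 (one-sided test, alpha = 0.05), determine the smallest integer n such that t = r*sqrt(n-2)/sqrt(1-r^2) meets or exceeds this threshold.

Need r·√(n−2)/√(1−r²) ≥ 1.645
√(n−2) ≥ 1.645·√(1−0.128881) / 0.359 = 1.645·0.933338 / 0.359 = 4.2767
n−2 ≥ 18.2902  ⇒  n ≥ 20.2902
Smallest integer n = 21

21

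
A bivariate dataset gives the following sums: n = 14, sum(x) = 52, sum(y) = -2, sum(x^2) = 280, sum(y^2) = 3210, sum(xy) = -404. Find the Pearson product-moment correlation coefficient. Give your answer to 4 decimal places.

S_xy = nΣxy − ΣxΣy = 14·(-404) − 52·(-2) = -5656 − (-104) = -5552
S_xx = nΣx² − (Σx)² = 14·280 − 52² = 3920 − 2704 = 1216
S_yy = nΣy² − (Σy)² = 14·3210 − (-2)² = 44940 − 4 = 44936
r = S_xy / √(S_xx·S_yy) = -5552 / √(1216·44936) = -5552 / √54642176 = -5552 / 7392.0346 = -0.7511

-0.7511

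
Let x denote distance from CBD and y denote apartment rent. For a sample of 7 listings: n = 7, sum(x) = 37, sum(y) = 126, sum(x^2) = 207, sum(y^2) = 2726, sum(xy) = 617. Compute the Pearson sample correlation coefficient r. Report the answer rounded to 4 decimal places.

-0.6773

Numerator: nΣxy − (Σx)(Σy) = 7·617 − (37)(126) = -343
Denominator: √[(nΣx²−(Σx)²)(nΣy²−(Σy)²)]
  nΣx²−(Σx)² = 7·207 − 1369 = 80;  nΣy²−(Σy)² = 7·2726 − 15876 = 3206
  √(80·3206) = √256480 = 506.4385
r = -343 / 506.4385 = -0.6773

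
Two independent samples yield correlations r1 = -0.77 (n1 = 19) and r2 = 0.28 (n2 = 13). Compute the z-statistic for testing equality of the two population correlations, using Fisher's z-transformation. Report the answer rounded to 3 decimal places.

z1 = atanh(-0.77) = -1.020328,  z2 = atanh(0.28) = 0.287682
SE = √(1/(n1−3) + 1/(n2−3)) = √(1/16 + 1/10) = √(0.0625000 + 0.1000000) = √0.1625000 = 0.403113
z = (z1 − z2)/SE = (-1.020328 − 0.287682) / 0.403113 = -1.308010 / 0.403113 = -3.245

-3.245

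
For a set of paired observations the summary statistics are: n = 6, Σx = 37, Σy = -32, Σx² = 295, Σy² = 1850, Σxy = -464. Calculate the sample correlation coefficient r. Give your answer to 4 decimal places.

S_xy = nΣxy − ΣxΣy = 6·(-464) − 37·(-32) = -2784 − (-1184) = -1600
S_xx = nΣx² − (Σx)² = 6·295 − 37² = 1770 − 1369 = 401
S_yy = nΣy² − (Σy)² = 6·1850 − (-32)² = 11100 − 1024 = 10076
r = S_xy / √(S_xx·S_yy) = -1600 / √(401·10076) = -1600 / √4040476 = -1600 / 2010.0935 = -0.7960

-0.7960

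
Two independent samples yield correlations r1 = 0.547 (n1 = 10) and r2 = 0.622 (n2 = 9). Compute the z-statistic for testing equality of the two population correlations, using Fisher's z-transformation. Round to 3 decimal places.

-0.205

z1 = atanh(0.547) = 0.614090,  z2 = atanh(0.622) = 0.728261
SE = √(1/(n1−3) + 1/(n2−3)) = √(1/7 + 1/6) = √(0.1428571 + 0.1666667) = √0.3095238 = 0.556349
z = (z1 − z2)/SE = (0.614090 − 0.728261) / 0.556349 = -0.114171 / 0.556349 = -0.205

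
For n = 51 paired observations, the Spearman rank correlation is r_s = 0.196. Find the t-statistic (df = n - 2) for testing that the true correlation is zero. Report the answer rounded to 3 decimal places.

t = r_s·√(n−2) / √(1−r_s²) with r_s = 0.196, n = 51
  = 0.196·√49 / √(1 − 0.038416)
  = 0.196·7.000000 / 0.980604
  = 1.372000 / 0.980604 = 1.399

1.399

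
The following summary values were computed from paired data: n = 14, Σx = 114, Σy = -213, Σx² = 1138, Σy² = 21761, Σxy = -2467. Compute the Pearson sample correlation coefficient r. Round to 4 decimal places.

-0.3717

S_xy = nΣxy − ΣxΣy = 14·(-2467) − 114·(-213) = -34538 − (-24282) = -10256
S_xx = nΣx² − (Σx)² = 14·1138 − 114² = 15932 − 12996 = 2936
S_yy = nΣy² − (Σy)² = 14·21761 − (-213)² = 304654 − 45369 = 259285
r = S_xy / √(S_xx·S_yy) = -10256 / √(2936·259285) = -10256 / √761260760 = -10256 / 27590.9543 = -0.3717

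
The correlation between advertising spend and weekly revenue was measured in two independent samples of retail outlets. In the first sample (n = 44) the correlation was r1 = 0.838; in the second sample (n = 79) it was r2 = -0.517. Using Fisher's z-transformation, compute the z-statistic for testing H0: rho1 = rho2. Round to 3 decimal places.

9.220

Fisher z-transforms: z1 = atanh(0.838) = 1.214418, z2 = atanh(-0.517) = -0.572237; difference d = 1.786655
Var(d) = 1/41 + 1/76 = 0.0243902 + 0.0131579 = 0.0375481
z = d/√Var(d) = 1.786655 / √0.0375481 = 1.786655 / 0.193773 = 9.220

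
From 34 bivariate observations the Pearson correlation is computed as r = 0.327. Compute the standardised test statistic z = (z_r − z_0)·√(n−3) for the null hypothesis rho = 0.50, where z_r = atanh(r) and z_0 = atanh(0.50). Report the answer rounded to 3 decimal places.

z_r = atanh(0.327) = 0.339465,  z_0 = atanh(0.50) = 0.549306
SE = 1/√(n−3) = 1/√31 = 0.179605
z = (z_r − z_0)/SE = (0.339465 − 0.549306) / 0.179605 = -0.209841 / 0.179605 = -1.168

-1.168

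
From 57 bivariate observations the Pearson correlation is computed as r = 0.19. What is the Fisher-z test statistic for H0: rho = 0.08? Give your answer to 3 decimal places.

Fisher z: atanh(0.19) = 0.192337, atanh(0.08) = 0.080171
z = (z_r − z_0)·√(n−3) = (0.192337 − 0.080171)·√54 = 0.112166 · 7.348469 = 0.824

0.824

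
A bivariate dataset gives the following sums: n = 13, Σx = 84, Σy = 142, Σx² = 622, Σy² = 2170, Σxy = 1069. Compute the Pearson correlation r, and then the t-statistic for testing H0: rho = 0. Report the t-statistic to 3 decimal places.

Numerator: nΣxy − (Σx)(Σy) = 13·1069 − (84)(142) = 1969
Denominator: √[(nΣx²−(Σx)²)(nΣy²−(Σy)²)]
  nΣx²−(Σx)² = 13·622 − 7056 = 1030;  nΣy²−(Σy)² = 13·2170 − 20164 = 8046
  √(1030·8046) = √8287380 = 2878.7810
r = 1969 / 2878.7810 = 0.6840
t = r·√(n−2)/√(1−r²) = 0.6840·√11 / √(1−0.467856) = 2.268571 / 0.729482 = 3.110

3.110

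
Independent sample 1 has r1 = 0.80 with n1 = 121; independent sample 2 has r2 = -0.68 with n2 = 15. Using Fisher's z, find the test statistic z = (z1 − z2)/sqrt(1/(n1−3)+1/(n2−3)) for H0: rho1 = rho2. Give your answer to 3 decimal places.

6.362

Fisher z-transforms: z1 = atanh(0.80) = 1.098612, z2 = atanh(-0.68) = -0.829114; difference d = 1.927726
Var(d) = 1/118 + 1/12 = 0.0084746 + 0.0833333 = 0.0918079
z = d/√Var(d) = 1.927726 / √0.0918079 = 1.927726 / 0.302998 = 6.362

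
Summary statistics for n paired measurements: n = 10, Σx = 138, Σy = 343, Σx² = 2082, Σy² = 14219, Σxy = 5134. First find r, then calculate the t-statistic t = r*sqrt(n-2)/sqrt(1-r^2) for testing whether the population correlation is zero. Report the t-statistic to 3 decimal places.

2.159

S_xy = nΣxy − ΣxΣy = 10·5134 − 138·343 = 51340 − 47334 = 4006
S_xx = nΣx² − (Σx)² = 10·2082 − 138² = 20820 − 19044 = 1776
S_yy = nΣy² − (Σy)² = 10·14219 − 343² = 142190 − 117649 = 24541
r = S_xy / √(S_xx·S_yy) = 4006 / √(1776·24541) = 4006 / √43584816 = 4006 / 6601.8797 = 0.6068
t = r·√(n−2)/√(1−r²) = 0.6068·√8 / √(1−0.368206) = 1.716290 / 0.794855 = 2.159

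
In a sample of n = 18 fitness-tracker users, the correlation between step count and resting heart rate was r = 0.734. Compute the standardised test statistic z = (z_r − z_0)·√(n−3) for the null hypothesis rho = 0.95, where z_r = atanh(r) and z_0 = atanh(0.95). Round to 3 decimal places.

-3.464

Fisher z: atanh(0.734) = 0.937345, atanh(0.95) = 1.831781
z = (z_r − z_0)·√(n−3) = (0.937345 − 1.831781)·√15 = -0.894436 · 3.872983 = -3.464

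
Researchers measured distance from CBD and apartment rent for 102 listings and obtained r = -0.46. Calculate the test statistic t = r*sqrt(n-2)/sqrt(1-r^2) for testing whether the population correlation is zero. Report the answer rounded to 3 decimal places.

-5.181

1 − r² = 1 − 0.2116 = 0.7884;  √(1−r²) = 0.887919
√(n−2) = √100 = 10.000000
t = r·√(n−2)/√(1−r²) = -0.46 · 10.000000 / 0.887919 = -5.181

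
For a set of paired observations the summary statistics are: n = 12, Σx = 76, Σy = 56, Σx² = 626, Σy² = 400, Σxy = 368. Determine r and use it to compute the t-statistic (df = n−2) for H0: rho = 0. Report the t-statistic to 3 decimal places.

0.299

Numerator: nΣxy − (Σx)(Σy) = 12·368 − (76)(56) = 160
Denominator: √[(nΣx²−(Σx)²)(nΣy²−(Σy)²)]
  nΣx²−(Σx)² = 12·626 − 5776 = 1736;  nΣy²−(Σy)² = 12·400 − 3136 = 1664
  √(1736·1664) = √2888704 = 1699.6188
r = 160 / 1699.6188 = 0.0941
t = r·√(n−2)/√(1−r²) = 0.0941·√10 / √(1−0.008855) = 0.297570 / 0.995563 = 0.299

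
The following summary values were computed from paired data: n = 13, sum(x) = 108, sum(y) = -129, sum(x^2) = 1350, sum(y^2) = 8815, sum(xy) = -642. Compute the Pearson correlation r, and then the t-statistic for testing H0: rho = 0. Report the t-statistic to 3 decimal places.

0.793

S_xy = nΣxy − ΣxΣy = 13·(-642) − 108·(-129) = -8346 − (-13932) = 5586
S_xx = nΣx² − (Σx)² = 13·1350 − 108² = 17550 − 11664 = 5886
S_yy = nΣy² − (Σy)² = 13·8815 − (-129)² = 114595 − 16641 = 97954
r = S_xy / √(S_xx·S_yy) = 5586 / √(5886·97954) = 5586 / √576557244 = 5586 / 24011.6064 = 0.2326
t = r·√(n−2)/√(1−r²) = 0.2326·√11 / √(1−0.054103) = 0.771447 / 0.972572 = 0.793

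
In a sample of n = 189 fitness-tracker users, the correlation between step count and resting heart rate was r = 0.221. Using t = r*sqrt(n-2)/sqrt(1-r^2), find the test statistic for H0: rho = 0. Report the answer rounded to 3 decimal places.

3.099

t = r·√(n−2) / √(1−r²) with r = 0.221, n = 189
  = 0.221·√187 / √(1 − 0.048841)
  = 0.221·13.674794 / 0.975274
  = 3.022129 / 0.975274 = 3.099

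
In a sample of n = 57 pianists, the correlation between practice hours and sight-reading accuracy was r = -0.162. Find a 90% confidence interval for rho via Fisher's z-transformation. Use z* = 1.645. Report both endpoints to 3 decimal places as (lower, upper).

(-0.369, 0.060)

z_r = atanh(-0.162) = -0.163440;  SE = 1/√(n−3) = 1/√54 = 0.136083
z-limits: -0.163440 ± 1.645·0.136083 = -0.163440 ± 0.223857 = [-0.387297, 0.060417]
ρ-limits: (tanh -0.387297, tanh 0.060417) = (-0.369, 0.060)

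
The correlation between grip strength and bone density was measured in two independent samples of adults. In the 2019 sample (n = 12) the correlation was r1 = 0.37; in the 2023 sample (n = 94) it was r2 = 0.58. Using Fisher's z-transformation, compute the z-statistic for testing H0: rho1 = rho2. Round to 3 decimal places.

z1 = atanh(0.37) = 0.388423,  z2 = atanh(0.58) = 0.662463
SE = √(1/(n1−3) + 1/(n2−3)) = √(1/9 + 1/91) = √(0.1111111 + 0.0109890) = √0.1221001 = 0.349428
z = (z1 − z2)/SE = (0.388423 − 0.662463) / 0.349428 = -0.274040 / 0.349428 = -0.784

-0.784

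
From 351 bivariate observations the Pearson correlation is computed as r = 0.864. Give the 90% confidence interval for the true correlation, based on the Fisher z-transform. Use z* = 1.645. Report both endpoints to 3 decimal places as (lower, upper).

(0.840, 0.885)

z_r = atanh(0.864) = 1.308913;  SE = 1/√(n−3) = 1/√348 = 0.053606
z-limits: 1.308913 ± 1.645·0.053606 = 1.308913 ± 0.088182 = [1.220731, 1.397095]
ρ-limits: (tanh 1.220731, tanh 1.397095) = (0.840, 0.885)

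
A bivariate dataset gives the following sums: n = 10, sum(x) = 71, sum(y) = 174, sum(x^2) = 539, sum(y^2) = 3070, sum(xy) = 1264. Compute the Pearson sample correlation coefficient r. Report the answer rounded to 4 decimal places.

Numerator: nΣxy − (Σx)(Σy) = 10·1264 − (71)(174) = 286
Denominator: √[(nΣx²−(Σx)²)(nΣy²−(Σy)²)]
  nΣx²−(Σx)² = 10·539 − 5041 = 349;  nΣy²−(Σy)² = 10·3070 − 30276 = 424
  √(349·424) = √147976 = 384.6765
r = 286 / 384.6765 = 0.7435

0.7435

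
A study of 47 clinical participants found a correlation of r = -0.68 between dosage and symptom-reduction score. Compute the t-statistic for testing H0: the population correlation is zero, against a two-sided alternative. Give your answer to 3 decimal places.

-6.221

1 − r² = 1 − 0.4624 = 0.5376;  √(1−r²) = 0.733212
√(n−2) = √45 = 6.708204
t = r·√(n−2)/√(1−r²) = -0.68 · 6.708204 / 0.733212 = -6.221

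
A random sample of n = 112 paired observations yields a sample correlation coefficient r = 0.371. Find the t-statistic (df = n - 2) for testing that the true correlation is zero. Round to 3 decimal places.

1 − r² = 1 − 0.137641 = 0.862359;  √(1−r²) = 0.928633
√(n−2) = √110 = 10.488088
t = r·√(n−2)/√(1−r²) = 0.371 · 10.488088 / 0.928633 = 4.190

4.190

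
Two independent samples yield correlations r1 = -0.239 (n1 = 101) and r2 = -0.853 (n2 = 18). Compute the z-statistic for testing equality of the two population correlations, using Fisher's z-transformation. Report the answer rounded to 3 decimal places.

3.691

Fisher z-transforms: z1 = atanh(-0.239) = -0.243713, z2 = atanh(-0.853) = -1.267064; difference d = 1.023351
Var(d) = 1/98 + 1/15 = 0.0102041 + 0.0666667 = 0.0768708
z = d/√Var(d) = 1.023351 / √0.0768708 = 1.023351 / 0.277256 = 3.691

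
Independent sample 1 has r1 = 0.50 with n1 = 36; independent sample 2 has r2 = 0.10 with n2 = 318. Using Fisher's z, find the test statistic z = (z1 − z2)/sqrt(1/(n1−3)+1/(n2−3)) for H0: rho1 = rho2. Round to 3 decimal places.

z1 = atanh(0.50) = 0.549306,  z2 = atanh(0.10) = 0.100335
SE = √(1/(n1−3) + 1/(n2−3)) = √(1/33 + 1/315) = √(0.0303030 + 0.0031746) = √0.0334776 = 0.182969
z = (z1 − z2)/SE = (0.549306 − 0.100335) / 0.182969 = 0.448971 / 0.182969 = 2.454

2.454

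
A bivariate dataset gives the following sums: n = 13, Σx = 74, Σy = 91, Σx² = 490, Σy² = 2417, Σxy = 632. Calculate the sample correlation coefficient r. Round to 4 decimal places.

0.3258

Numerator: nΣxy − (Σx)(Σy) = 13·632 − (74)(91) = 1482
Denominator: √[(nΣx²−(Σx)²)(nΣy²−(Σy)²)]
  nΣx²−(Σx)² = 13·490 − 5476 = 894;  nΣy²−(Σy)² = 13·2417 − 8281 = 23140
  √(894·23140) = √20687160 = 4548.3140
r = 1482 / 4548.3140 = 0.3258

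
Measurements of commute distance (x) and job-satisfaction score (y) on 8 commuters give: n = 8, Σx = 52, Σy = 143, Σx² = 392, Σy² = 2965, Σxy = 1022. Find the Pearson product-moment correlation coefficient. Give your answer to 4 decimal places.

0.6225

Numerator: nΣxy − (Σx)(Σy) = 8·1022 − (52)(143) = 740
Denominator: √[(nΣx²−(Σx)²)(nΣy²−(Σy)²)]
  nΣx²−(Σx)² = 8·392 − 2704 = 432;  nΣy²−(Σy)² = 8·2965 − 20449 = 3271
  √(432·3271) = √1413072 = 1188.7271
r = 740 / 1188.7271 = 0.6225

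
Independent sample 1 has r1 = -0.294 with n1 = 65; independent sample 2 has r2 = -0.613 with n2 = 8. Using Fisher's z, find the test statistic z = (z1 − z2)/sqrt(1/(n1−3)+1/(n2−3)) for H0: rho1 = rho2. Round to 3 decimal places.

Fisher z-transforms: z1 = atanh(-0.294) = -0.302939, z2 = atanh(-0.613) = -0.713713; difference d = 0.410774
Var(d) = 1/62 + 1/5 = 0.0161290 + 0.2000000 = 0.2161290
z = d/√Var(d) = 0.410774 / √0.2161290 = 0.410774 / 0.464897 = 0.884

0.884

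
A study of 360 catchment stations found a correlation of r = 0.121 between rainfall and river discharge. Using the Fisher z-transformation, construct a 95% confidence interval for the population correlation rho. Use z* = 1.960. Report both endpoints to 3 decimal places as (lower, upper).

(0.018, 0.222)

Fisher z: z_r = atanh(r) = ½·ln((1+0.121)/(1−0.121)) = 0.121596
SE(z) = 1/√(n−3) = 1/√357 = 0.052926
95% ⇒ z* = 1.960; margin = 1.960·0.052926 = 0.103735
CI on z-scale: (0.017861, 0.225331)
Back-transform: tanh(0.017861) = 0.017859, tanh(0.225331) = 0.221593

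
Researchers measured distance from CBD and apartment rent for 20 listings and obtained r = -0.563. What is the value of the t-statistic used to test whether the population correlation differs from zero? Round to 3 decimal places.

t = r·√(n−2) / √(1−r²) with r = -0.563, n = 20
  = -0.563·√18 / √(1 − 0.316969)
  = -0.563·4.242641 / 0.826457
  = -2.388607 / 0.826457 = -2.890

-2.890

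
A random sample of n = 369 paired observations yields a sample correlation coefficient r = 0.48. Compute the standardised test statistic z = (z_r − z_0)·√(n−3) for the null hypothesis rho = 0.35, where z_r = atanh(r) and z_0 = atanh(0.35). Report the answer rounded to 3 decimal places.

z_r = atanh(0.48) = 0.522984,  z_0 = atanh(0.35) = 0.365444
SE = 1/√(n−3) = 1/√366 = 0.052271
z = (z_r − z_0)/SE = (0.522984 − 0.365444) / 0.052271 = 0.157540 / 0.052271 = 3.014

3.014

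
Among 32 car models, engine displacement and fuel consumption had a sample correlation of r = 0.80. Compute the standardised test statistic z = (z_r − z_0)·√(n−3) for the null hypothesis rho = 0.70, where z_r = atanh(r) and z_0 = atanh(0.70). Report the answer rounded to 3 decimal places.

1.246

z_r = atanh(0.80) = 1.098612,  z_0 = atanh(0.70) = 0.867301
SE = 1/√(n−3) = 1/√29 = 0.185695
z = (z_r − z_0)/SE = (1.098612 − 0.867301) / 0.185695 = 0.231311 / 0.185695 = 1.246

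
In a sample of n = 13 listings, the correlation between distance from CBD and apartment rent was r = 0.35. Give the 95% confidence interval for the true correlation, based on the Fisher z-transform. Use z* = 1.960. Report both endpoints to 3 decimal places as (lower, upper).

(-0.249, 0.755)

z_r = atanh(0.35) = 0.365444;  SE = 1/√(n−3) = 1/√10 = 0.316228
z-limits: 0.365444 ± 1.960·0.316228 = 0.365444 ± 0.619807 = [-0.254363, 0.985251]
ρ-limits: (tanh -0.254363, tanh 0.985251) = (-0.249, 0.755)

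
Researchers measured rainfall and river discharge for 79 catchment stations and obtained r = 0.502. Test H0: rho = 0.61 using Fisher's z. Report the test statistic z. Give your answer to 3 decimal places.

z_r = atanh(0.502) = 0.551976,  z_0 = atanh(0.61) = 0.708921
SE = 1/√(n−3) = 1/√76 = 0.114708
z = (z_r − z_0)/SE = (0.551976 − 0.708921) / 0.114708 = -0.156945 / 0.114708 = -1.368

-1.368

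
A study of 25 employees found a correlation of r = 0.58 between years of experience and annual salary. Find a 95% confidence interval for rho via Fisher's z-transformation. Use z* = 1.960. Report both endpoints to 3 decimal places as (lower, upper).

(0.240, 0.793)

z_r = atanh(0.58) = 0.662463;  SE = 1/√(n−3) = 1/√22 = 0.213201
z-limits: 0.662463 ± 1.960·0.213201 = 0.662463 ± 0.417874 = [0.244589, 1.080337]
ρ-limits: (tanh 0.244589, tanh 1.080337) = (0.240, 0.793)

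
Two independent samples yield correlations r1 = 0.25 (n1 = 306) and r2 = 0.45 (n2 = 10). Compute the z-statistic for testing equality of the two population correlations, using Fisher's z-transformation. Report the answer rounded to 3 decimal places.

Fisher z-transforms: z1 = atanh(0.25) = 0.255413, z2 = atanh(0.45) = 0.484700; difference d = -0.229287
Var(d) = 1/303 + 1/7 = 0.0033003 + 0.1428571 = 0.1461574
z = d/√Var(d) = -0.229287 / √0.1461574 = -0.229287 / 0.382305 = -0.600

-0.600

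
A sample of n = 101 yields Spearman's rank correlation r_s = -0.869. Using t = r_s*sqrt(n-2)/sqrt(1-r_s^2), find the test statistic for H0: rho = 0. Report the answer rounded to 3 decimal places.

-17.474

1 − r_s² = 1 − 0.755161 = 0.244839;  √(1−r_s²) = 0.494812
√(n−2) = √99 = 9.949874
t = r_s·√(n−2)/√(1−r_s²) = -0.869 · 9.949874 / 0.494812 = -17.474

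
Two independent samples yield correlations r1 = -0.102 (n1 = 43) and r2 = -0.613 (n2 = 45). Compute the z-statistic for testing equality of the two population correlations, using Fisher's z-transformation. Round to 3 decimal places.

z1 = atanh(-0.102) = -0.102356,  z2 = atanh(-0.613) = -0.713713
SE = √(1/(n1−3) + 1/(n2−3)) = √(1/40 + 1/42) = √(0.0250000 + 0.0238095) = √0.0488095 = 0.220929
z = (z1 − z2)/SE = (-0.102356 − (-0.713713)) / 0.220929 = 0.611357 / 0.220929 = 2.767

2.767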